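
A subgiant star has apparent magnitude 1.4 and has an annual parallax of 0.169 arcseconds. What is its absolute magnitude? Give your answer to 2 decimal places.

d = 1/p = 1/0.169″ = 5.917 pc
5 log₁₀(d/10 pc) = 5 log₁₀(5.917) − 5 = -1.139
M = m − 5 log₁₀(d/10) = 1.4 + 1.139 = 2.539

M ≈ 2.54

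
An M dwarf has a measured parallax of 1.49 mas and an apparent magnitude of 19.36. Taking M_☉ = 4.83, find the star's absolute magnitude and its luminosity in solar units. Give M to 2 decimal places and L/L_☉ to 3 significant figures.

d = 1/p = 1000/1.49 mas = 671.1 pc
M = m − 5 log₁₀ d + 5 = 19.36 − 5·2.8268 + 5 = 10.226
M − M_☉ = 10.226 − 4.83 = 5.396
L/L_☉ = 10^(−0.4 × 5.396) = 6.944×10^-3

M ≈ 10.23; L/L_☉ ≈ 6.94×10^-3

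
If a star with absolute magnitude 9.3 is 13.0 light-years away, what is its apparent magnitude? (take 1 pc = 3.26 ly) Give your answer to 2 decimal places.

m ≈ 7.30

d = 13.0 ly / 3.26 = 3.988 pc
m = M + 5 log₁₀ d − 5 = 9.3 + 5·0.6007 − 5 = 7.304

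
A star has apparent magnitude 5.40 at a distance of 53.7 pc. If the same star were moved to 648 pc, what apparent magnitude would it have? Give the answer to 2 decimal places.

Flux ∝ 1/d², so Δm = 5 log₁₀(d₂/d₁) = 5 log₁₀(648/53.7) = 5.408
m₂ = m₁ + Δm = 5.40 + (5.408) = 10.808

m ≈ 10.81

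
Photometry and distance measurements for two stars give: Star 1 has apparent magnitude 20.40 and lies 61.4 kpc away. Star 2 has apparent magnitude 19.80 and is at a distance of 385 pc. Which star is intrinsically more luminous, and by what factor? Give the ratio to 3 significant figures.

Star 1 is more luminous, by a factor of 14600.

Star 1: d = 61.4 kpc = 61400 pc
Star 1: M = m − 5 log₁₀ d + 5 = 20.40 − 5·4.7882 + 5 = 1.459
Star 2: M = m − 5 log₁₀ d + 5 = 19.80 − 5·2.5855 + 5 = 11.873
ΔM = M_1 − M_2 = 1.459 − (11.873) = -10.414; smaller M is more luminous → Star 1.
L ratio = 10^(0.4 |ΔM|) = 10^4.165 = 14640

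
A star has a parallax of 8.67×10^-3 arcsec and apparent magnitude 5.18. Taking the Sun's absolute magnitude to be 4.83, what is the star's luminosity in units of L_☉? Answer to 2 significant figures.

d = 1/p = 1/8.67×10^-3″ = 115.3 pc
M = m − 5 log₁₀ d + 5 = 5.18 − 5·2.0620 + 5 = -0.130
M − M_☉ = -0.130 − 4.83 = -4.960
L/L_☉ = 10^(−0.4 × -4.960) = 96.37

L/L_☉ ≈ 96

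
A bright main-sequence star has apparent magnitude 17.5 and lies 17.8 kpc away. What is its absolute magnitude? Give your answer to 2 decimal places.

M ≈ 1.25

d = 17.8 kpc = 17800 pc
5 log₁₀(d/10 pc) = 5 log₁₀(17800) − 5 = 16.252
M = m − 5 log₁₀(d/10) = 17.5 − 16.252 = 1.248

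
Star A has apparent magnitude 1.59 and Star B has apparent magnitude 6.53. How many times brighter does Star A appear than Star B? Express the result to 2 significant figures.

95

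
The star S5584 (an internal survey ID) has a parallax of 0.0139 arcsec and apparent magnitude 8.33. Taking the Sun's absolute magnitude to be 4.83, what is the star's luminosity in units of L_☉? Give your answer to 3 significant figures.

d = 1/p = 1/0.0139″ = 71.94 pc
M = m − 5 log₁₀ d + 5 = 8.33 − 5·1.8570 + 5 = 4.045
M − M_☉ = 4.045 − 4.83 = -0.785
L/L_☉ = 10^(−0.4 × -0.785) = 2.060

L/L_☉ ≈ 2.06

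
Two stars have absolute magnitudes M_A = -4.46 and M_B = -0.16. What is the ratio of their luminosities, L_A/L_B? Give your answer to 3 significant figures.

L_A/L_B ≈ 52.5

ΔM = M_A − M_B = -4.30
L_A/L_B = 10^(−0.4 ΔM) = 10^1.720 = 52.48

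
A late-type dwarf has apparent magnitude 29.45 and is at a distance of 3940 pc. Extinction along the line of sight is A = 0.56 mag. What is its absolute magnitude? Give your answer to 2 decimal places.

5 log₁₀(d/10 pc) = 5 log₁₀(3940) − 5 = 12.977
M = m − 5 log₁₀(d/10) − A = 29.45 − 12.977 − 0.56 = 15.913

M ≈ 15.91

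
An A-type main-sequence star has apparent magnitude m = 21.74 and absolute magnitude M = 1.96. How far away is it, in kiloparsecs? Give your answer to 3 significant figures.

μ = m − M = 19.780
m − M = 5 log₁₀ d − 5
log₁₀ d = (m − M)/5 + 1 = 4.9560
d = 10^4.9560 = 90360 pc
= 90.36 kpc

d ≈ 90.4 kpc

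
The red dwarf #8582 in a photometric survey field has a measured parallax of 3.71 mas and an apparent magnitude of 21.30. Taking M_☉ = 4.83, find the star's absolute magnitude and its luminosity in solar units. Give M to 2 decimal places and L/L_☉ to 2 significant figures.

M ≈ 14.15; L/L_☉ ≈ 1.9×10^-4

d = 1/p = 1000/3.71 mas = 269.5 pc
M = m − 5 log₁₀ d + 5 = 21.30 − 5·2.4306 + 5 = 14.147
M − M_☉ = 14.147 − 4.83 = 9.317
L/L_☉ = 10^(−0.4 × 9.317) = 1.876×10^-4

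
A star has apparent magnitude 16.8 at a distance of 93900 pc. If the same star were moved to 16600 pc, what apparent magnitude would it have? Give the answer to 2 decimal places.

m ≈ 13.04

Flux ∝ 1/d², so Δm = 5 log₁₀(d₂/d₁) = 5 log₁₀(16600/93900) = -3.763
m₂ = m₁ + Δm = 16.8 + (-3.763) = 13.037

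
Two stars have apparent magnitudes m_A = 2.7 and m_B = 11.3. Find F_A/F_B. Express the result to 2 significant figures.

F_A/F_B ≈ 2800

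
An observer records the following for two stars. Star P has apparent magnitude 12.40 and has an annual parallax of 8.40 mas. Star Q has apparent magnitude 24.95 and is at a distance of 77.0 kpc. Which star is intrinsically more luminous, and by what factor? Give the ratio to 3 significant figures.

Star Q is more luminous, by a factor of 4.00.

Star P: p = 8.40 mas = 8.40×10^-3″ → d = 1/p = 119.0 pc
Star P: M = m − 5 log₁₀ d + 5 = 12.40 − 5·2.0757 + 5 = 7.021
Star Q: d = 77.0 kpc = 77000 pc
Star Q: M = m − 5 log₁₀ d + 5 = 24.95 − 5·4.8865 + 5 = 5.518
ΔM = M_P − M_Q = 7.021 − (5.518) = 1.504; smaller M is more luminous → Star Q.
L ratio = 10^(0.4 |ΔM|) = 10^0.602 = 3.995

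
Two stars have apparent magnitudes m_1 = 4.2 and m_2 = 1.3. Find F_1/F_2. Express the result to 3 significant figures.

Magnitude difference = 2.9
Flux ratio = 10^(−0.4 Δm) = 10^(−0.4 × 2.9) = 10^-1.160 = 0.06918

F_1/F_2 ≈ 0.0692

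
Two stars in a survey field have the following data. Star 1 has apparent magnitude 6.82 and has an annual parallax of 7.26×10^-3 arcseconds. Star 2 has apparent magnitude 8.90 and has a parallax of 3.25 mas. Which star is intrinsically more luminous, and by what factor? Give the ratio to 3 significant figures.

Star 1: d = 1/p = 1/7.26×10^-3″ = 137.7 pc
Star 1: M = m − 5 log₁₀ d + 5 = 6.82 − 5·2.1391 + 5 = 1.125
Star 2: p = 3.25 mas = 3.25×10^-3″ → d = 1/p = 307.7 pc
Star 2: M = m − 5 log₁₀ d + 5 = 8.90 − 5·2.4881 + 5 = 1.459
ΔM = M_1 − M_2 = 1.125 − (1.459) = -0.335; smaller M is more luminous → Star 1.
L ratio = 10^(0.4 |ΔM|) = 10^0.134 = 1.361

Star 1 is more luminous, by a factor of 1.36.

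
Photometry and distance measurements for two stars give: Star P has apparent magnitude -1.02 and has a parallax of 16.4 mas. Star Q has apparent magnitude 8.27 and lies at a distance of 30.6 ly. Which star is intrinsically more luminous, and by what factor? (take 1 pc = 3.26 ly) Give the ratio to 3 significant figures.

Star P: p = 16.4 mas = 0.0164″ → d = 1/p = 60.98 pc
Star P: M = m − 5 log₁₀ d + 5 = -1.02 − 5·1.7852 + 5 = -4.946
Star Q: d = 30.6 ly / 3.26 = 9.387 pc
Star Q: M = m − 5 log₁₀ d + 5 = 8.27 − 5·0.9725 + 5 = 8.407
ΔM = M_P − M_Q = -4.946 − (8.407) = -13.353; smaller M is more luminous → Star P.
L ratio = 10^(0.4 |ΔM|) = 10^5.341 = 219400

Star P is more luminous, by a factor of 219000.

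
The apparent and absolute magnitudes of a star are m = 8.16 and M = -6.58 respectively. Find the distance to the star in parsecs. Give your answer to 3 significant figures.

Distance modulus: m − M = 8.16 − (-6.58) = 14.740
m − M = 5 log₁₀ d − 5
log₁₀ d = (m − M)/5 + 1 = 3.9480
d = 10^3.9480 = 8872 pc

d ≈ 8870 pc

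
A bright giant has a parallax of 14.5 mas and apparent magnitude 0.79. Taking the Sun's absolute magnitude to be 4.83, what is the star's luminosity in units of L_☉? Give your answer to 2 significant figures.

d = 1/p = 1000/14.5 mas = 68.97 pc
M = m − 5 log₁₀ d + 5 = 0.79 − 5·1.8386 + 5 = -3.403
M − M_☉ = -3.403 − 4.83 = -8.233
L/L_☉ = 10^(−0.4 × -8.233) = 1965

L/L_☉ ≈ 2000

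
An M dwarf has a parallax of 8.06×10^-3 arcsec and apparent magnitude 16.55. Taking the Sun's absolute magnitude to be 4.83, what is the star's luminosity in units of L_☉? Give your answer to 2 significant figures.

L/L_☉ ≈ 3.2×10^-3

d = 1/p = 1/8.06×10^-3″ = 124.1 pc
M = m − 5 log₁₀ d + 5 = 16.55 − 5·2.0937 + 5 = 11.082
M − M_☉ = 11.082 − 4.83 = 6.252
L/L_☉ = 10^(−0.4 × 6.252) = 3.157×10^-3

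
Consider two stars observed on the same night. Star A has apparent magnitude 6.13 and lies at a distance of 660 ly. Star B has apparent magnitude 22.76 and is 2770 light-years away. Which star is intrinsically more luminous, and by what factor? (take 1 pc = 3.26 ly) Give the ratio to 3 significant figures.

Star A is more luminous, by a factor of 255000.

Star A: d = 660 ly / 3.26 = 202.5 pc
Star A: M = m − 5 log₁₀ d + 5 = 6.13 − 5·2.3063 + 5 = -0.402
Star B: d = 2770 ly / 3.26 = 849.7 pc
Star B: M = m − 5 log₁₀ d + 5 = 22.76 − 5·2.9293 + 5 = 13.114
ΔM = M_A − M_B = -0.402 − (13.114) = -13.515; smaller M is more luminous → Star A.
L ratio = 10^(0.4 |ΔM|) = 10^5.406 = 254800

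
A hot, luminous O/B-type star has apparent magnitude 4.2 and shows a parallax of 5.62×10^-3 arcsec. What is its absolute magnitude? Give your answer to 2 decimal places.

M ≈ -2.05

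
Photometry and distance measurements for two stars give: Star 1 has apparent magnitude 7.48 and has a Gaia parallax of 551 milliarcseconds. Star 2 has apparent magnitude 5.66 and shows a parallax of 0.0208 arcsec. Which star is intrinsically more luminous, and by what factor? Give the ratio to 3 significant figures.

Star 2 is more luminous, by a factor of 3750.

Star 1: p = 551 mas = 0.551″ → d = 1/p = 1.815 pc
Star 1: M = m − 5 log₁₀ d + 5 = 7.48 − 5·0.2588 + 5 = 11.186
Star 2: d = 1/p = 1/0.0208″ = 48.08 pc
Star 2: M = m − 5 log₁₀ d + 5 = 5.66 − 5·1.6819 + 5 = 2.250
ΔM = M_1 − M_2 = 11.186 − (2.250) = 8.935; smaller M is more luminous → Star 2.
L ratio = 10^(0.4 |ΔM|) = 10^3.574 = 3751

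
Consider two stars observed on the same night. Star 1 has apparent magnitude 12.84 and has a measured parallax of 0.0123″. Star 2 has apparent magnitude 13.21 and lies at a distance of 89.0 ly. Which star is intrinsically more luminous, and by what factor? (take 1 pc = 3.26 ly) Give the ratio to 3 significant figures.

Star 1 is more luminous, by a factor of 12.5.

Star 1: d = 1/p = 1/0.0123″ = 81.30 pc
Star 1: M = m − 5 log₁₀ d + 5 = 12.84 − 5·1.9101 + 5 = 8.290
Star 2: d = 89.0 ly / 3.26 = 27.30 pc
Star 2: M = m − 5 log₁₀ d + 5 = 13.21 − 5·1.4362 + 5 = 11.029
ΔM = M_1 − M_2 = 8.290 − (11.029) = -2.740; smaller M is more luminous → Star 1.
L ratio = 10^(0.4 |ΔM|) = 10^1.096 = 12.47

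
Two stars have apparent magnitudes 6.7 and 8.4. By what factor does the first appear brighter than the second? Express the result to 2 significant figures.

Δm = 6.7 − (8.4) = -1.7
Flux ratio = 10^(−0.4 Δm) = 10^(−0.4 × -1.7) = 10^0.680 = 4.786

4.8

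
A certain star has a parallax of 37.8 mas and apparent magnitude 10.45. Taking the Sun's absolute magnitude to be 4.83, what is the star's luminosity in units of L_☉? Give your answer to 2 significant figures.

d = 1/p = 1000/37.8 mas = 26.46 pc
M = m − 5 log₁₀ d + 5 = 10.45 − 5·1.4225 + 5 = 8.337
M − M_☉ = 8.337 − 4.83 = 3.507
L/L_☉ = 10^(−0.4 × 3.507) = 0.03954

L/L_☉ ≈ 0.040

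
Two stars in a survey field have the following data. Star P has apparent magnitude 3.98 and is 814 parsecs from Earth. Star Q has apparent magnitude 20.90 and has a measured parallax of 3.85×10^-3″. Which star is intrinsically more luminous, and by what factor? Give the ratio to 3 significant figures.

Star P is more luminous, by a factor of 5.76×10^7.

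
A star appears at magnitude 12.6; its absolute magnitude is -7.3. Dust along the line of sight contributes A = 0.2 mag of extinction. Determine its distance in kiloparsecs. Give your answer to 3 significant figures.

m − M = 5 log₁₀(d/10 pc) + A  ⇒  12.6 − (-7.3) − 0.2 = 5 log₁₀(d/10)
19.700 = 5 log₁₀(d/10)
log₁₀ d = (m − M − A)/5 + 1 = 4.9400
d = 10^4.9400 = 87100 pc
= 87.10 kpc

d ≈ 87.1 kpc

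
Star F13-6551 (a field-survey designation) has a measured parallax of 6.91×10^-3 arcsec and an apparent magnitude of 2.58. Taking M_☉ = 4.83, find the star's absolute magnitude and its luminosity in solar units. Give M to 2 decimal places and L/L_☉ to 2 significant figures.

M ≈ -3.22; L/L_☉ ≈ 1700

d = 1/p = 1/6.91×10^-3″ = 144.7 pc
M = m − 5 log₁₀ d + 5 = 2.58 − 5·2.1605 + 5 = -3.223
M − M_☉ = -3.223 − 4.83 = -8.053
L/L_☉ = 10^(−0.4 × -8.053) = 1664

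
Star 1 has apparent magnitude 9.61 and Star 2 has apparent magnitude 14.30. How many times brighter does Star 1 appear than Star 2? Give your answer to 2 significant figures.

75

Magnitude difference = -4.69
Flux ratio = 10^(−0.4 Δm) = 10^(−0.4 × -4.69) = 10^1.876 = 75.16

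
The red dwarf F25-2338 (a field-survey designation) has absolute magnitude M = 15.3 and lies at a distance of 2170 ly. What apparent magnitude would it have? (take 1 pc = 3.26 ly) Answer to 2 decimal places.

m ≈ 24.42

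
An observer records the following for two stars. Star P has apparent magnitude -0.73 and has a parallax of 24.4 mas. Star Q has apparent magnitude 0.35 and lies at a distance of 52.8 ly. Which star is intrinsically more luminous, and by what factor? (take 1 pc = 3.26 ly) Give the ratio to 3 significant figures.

Star P is more luminous, by a factor of 17.3.

Star P: p = 24.4 mas = 0.0244″ → d = 1/p = 40.98 pc
Star P: M = m − 5 log₁₀ d + 5 = -0.73 − 5·1.6126 + 5 = -3.793
Star Q: d = 52.8 ly / 3.26 = 16.20 pc
Star Q: M = m − 5 log₁₀ d + 5 = 0.35 − 5·1.2094 + 5 = -0.697
ΔM = M_P − M_Q = -3.793 − (-0.697) = -3.096; smaller M is more luminous → Star P.
L ratio = 10^(0.4 |ΔM|) = 10^1.238 = 17.31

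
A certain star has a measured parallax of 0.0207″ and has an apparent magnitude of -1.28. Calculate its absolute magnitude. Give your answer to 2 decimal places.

M ≈ -4.70

d = 1/p = 1/0.0207″ = 48.31 pc
5 log₁₀(d/10 pc) = 5 log₁₀(48.31) − 5 = 3.420
M = m − 5 log₁₀(d/10) = -1.28 − 3.420 = -4.700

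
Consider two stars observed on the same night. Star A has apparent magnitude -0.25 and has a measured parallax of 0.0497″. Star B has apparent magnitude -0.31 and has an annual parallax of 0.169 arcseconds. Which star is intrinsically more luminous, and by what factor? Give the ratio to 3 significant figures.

Star A is more luminous, by a factor of 10.9.

Star A: d = 1/p = 1/0.0497″ = 20.12 pc
Star A: M = m − 5 log₁₀ d + 5 = -0.25 − 5·1.3036 + 5 = -1.768
Star B: d = 1/p = 1/0.169″ = 5.917 pc
Star B: M = m − 5 log₁₀ d + 5 = -0.31 − 5·0.7721 + 5 = 0.829
ΔM = M_A − M_B = -1.768 − (0.829) = -2.598; smaller M is more luminous → Star A.
L ratio = 10^(0.4 |ΔM|) = 10^1.039 = 10.94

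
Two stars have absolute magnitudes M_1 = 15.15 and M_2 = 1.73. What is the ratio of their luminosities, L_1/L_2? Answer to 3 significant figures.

L_1/L_2 ≈ 4.29×10^-6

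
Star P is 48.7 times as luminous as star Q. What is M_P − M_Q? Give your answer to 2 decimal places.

Pogson: ΔM = −2.5 log₁₀(ratio) = −2.5 log₁₀(48.7) = −2.5 × 1.6875 = -4.219
Star P is brighter, so it has the smaller magnitude: the difference is negative.

M_P − M_Q ≈ -4.22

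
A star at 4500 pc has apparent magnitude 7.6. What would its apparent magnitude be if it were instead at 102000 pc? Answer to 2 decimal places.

m ≈ 14.38

Flux ∝ 1/d², so Δm = 5 log₁₀(d₂/d₁) = 5 log₁₀(102000/4500) = 6.777
m₂ = m₁ + Δm = 7.6 + (6.777) = 14.377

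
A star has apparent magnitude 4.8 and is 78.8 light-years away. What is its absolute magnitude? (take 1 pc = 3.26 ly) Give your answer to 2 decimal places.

M ≈ 2.88

d = 78.8 ly / 3.26 = 24.17 pc
5 log₁₀(d/10 pc) = 5 log₁₀(24.17) − 5 = 1.917
M = m − 5 log₁₀(d/10) = 4.8 − 1.917 = 2.883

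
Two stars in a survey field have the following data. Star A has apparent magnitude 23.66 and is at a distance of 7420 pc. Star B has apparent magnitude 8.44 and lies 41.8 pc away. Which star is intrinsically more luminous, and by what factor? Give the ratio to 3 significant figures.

Star B is more luminous, by a factor of 38.9.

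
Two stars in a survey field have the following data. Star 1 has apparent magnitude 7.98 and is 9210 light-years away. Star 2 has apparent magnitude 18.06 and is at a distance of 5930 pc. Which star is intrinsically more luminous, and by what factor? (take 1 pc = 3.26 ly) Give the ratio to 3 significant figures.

Star 1: d = 9210 ly / 3.26 = 2825 pc
Star 1: M = m − 5 log₁₀ d + 5 = 7.98 − 5·3.4510 + 5 = -4.275
Star 2: M = m − 5 log₁₀ d + 5 = 18.06 − 5·3.7731 + 5 = 4.195
ΔM = M_1 − M_2 = -4.275 − (4.195) = -8.470; smaller M is more luminous → Star 1.
L ratio = 10^(0.4 |ΔM|) = 10^3.388 = 2443

Star 1 is more luminous, by a factor of 2440.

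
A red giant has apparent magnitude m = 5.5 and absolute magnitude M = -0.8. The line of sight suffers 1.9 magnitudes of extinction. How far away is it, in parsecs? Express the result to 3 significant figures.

m − M = 5 log₁₀(d/10 pc) + A  ⇒  5.5 − (-0.8) − 1.9 = 5 log₁₀(d/10)
4.400 = 5 log₁₀(d/10)
log₁₀ d = (m − M − A)/5 + 1 = 1.8800
d = 10^1.8800 = 75.86 pc

d ≈ 75.9 pc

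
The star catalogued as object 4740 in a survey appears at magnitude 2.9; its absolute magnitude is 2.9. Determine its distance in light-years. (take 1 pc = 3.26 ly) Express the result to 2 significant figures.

d ≈ 33 ly

μ = m − M = 0.000
m − M = 5 log₁₀ d − 5
log₁₀ d = (m − M)/5 + 1 = 1.0000
d = 10^1.0000 = 10.00 pc
= 32.60 ly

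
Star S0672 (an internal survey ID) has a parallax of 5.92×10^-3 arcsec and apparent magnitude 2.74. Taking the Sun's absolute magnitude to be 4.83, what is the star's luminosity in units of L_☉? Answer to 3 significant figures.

L/L_☉ ≈ 1960

d = 1/p = 1/5.92×10^-3″ = 168.9 pc
M = m − 5 log₁₀ d + 5 = 2.74 − 5·2.2277 + 5 = -3.398
M − M_☉ = -3.398 − 4.83 = -8.228
L/L_☉ = 10^(−0.4 × -8.228) = 1956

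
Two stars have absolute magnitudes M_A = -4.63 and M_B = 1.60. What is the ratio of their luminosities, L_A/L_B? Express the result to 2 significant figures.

L_A/L_B ≈ 310

ΔM = M_A − M_B = -6.23
L_A/L_B = 10^(−0.4 ΔM) = 10^2.492 = 310.5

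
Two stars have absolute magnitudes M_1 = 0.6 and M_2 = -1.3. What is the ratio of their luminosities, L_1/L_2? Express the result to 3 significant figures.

ΔM = M_1 − M_2 = 1.9
L_1/L_2 = 10^(−0.4 ΔM) = 10^-0.760 = 0.1738

L_1/L_2 ≈ 0.174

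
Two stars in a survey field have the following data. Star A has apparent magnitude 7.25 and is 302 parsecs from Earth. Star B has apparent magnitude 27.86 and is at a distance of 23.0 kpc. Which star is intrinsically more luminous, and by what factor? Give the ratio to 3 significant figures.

Star A is more luminous, by a factor of 30200.

Star A: M = m − 5 log₁₀ d + 5 = 7.25 − 5·2.4800 + 5 = -0.150
Star B: d = 23.0 kpc = 23000 pc
Star B: M = m − 5 log₁₀ d + 5 = 27.86 − 5·4.3617 + 5 = 11.051
ΔM = M_A − M_B = -0.150 − (11.051) = -11.201; smaller M is more luminous → Star A.
L ratio = 10^(0.4 |ΔM|) = 10^4.481 = 30240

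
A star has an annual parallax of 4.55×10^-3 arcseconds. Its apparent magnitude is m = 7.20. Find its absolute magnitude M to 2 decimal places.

d = 1/p = 1/4.55×10^-3″ = 219.8 pc
5 log₁₀(d/10 pc) = 5 log₁₀(219.8) − 5 = 6.710
M = m − 5 log₁₀(d/10) = 7.20 − 6.710 = 0.490

M ≈ 0.49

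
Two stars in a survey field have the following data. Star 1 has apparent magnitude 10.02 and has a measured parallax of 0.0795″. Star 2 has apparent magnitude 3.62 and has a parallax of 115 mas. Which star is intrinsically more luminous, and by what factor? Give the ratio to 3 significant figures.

Star 1: d = 1/p = 1/0.0795″ = 12.58 pc
Star 1: M = m − 5 log₁₀ d + 5 = 10.02 − 5·1.0996 + 5 = 9.522
Star 2: p = 115 mas = 0.115″ → d = 1/p = 8.696 pc
Star 2: M = m − 5 log₁₀ d + 5 = 3.62 − 5·0.9393 + 5 = 3.923
ΔM = M_1 − M_2 = 9.522 − (3.923) = 5.598; smaller M is more luminous → Star 2.
L ratio = 10^(0.4 |ΔM|) = 10^2.239 = 173.5

Star 2 is more luminous, by a factor of 174.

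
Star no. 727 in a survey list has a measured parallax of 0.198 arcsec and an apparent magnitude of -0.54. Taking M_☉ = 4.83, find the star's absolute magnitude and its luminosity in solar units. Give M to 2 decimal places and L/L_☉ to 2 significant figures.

d = 1/p = 1/0.198″ = 5.051 pc
M = m − 5 log₁₀ d + 5 = -0.54 − 5·0.7033 + 5 = 0.943
M − M_☉ = 0.943 − 4.83 = -3.887
L/L_☉ = 10^(−0.4 × -3.887) = 35.86

M ≈ 0.94; L/L_☉ ≈ 36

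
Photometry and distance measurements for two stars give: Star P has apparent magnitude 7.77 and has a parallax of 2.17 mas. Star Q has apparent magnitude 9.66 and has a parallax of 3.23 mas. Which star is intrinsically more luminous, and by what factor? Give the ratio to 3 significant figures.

Star P is more luminous, by a factor of 12.6.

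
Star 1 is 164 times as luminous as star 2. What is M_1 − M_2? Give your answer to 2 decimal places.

M_1 − M_2 ≈ -5.54

Pogson: ΔM = −2.5 log₁₀(ratio) = −2.5 log₁₀(164) = −2.5 × 2.2148 = -5.537
Star 1 is brighter, so it has the smaller magnitude: the difference is negative.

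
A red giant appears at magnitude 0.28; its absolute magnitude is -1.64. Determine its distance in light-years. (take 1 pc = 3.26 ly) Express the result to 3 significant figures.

μ = m − M = 1.920
m − M = 5 log₁₀ d − 5
log₁₀ d = (m − M)/5 + 1 = 1.3840
d = 10^1.3840 = 24.21 pc
= 78.93 ly

d ≈ 78.9 ly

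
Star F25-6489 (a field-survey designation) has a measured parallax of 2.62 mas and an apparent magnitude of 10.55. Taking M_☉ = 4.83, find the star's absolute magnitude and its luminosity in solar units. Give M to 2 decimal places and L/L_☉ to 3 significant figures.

M ≈ 2.64; L/L_☉ ≈ 7.51

d = 1/p = 1000/2.62 mas = 381.7 pc
M = m − 5 log₁₀ d + 5 = 10.55 − 5·2.5817 + 5 = 2.642
M − M_☉ = 2.642 − 4.83 = -2.188
L/L_☉ = 10^(−0.4 × -2.188) = 7.506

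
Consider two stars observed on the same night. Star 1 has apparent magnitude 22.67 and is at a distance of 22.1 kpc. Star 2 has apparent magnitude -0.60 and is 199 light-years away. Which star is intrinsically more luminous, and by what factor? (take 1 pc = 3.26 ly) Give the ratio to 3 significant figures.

Star 2 is more luminous, by a factor of 15500.

Star 1: d = 22.1 kpc = 22100 pc
Star 1: M = m − 5 log₁₀ d + 5 = 22.67 − 5·4.3444 + 5 = 5.948
Star 2: d = 199 ly / 3.26 = 61.04 pc
Star 2: M = m − 5 log₁₀ d + 5 = -0.60 − 5·1.7856 + 5 = -4.528
ΔM = M_1 − M_2 = 5.948 − (-4.528) = 10.476; smaller M is more luminous → Star 2.
L ratio = 10^(0.4 |ΔM|) = 10^4.190 = 15510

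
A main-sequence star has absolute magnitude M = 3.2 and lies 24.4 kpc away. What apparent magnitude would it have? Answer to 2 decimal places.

d = 24.4 kpc = 24400 pc
m = M + 5 log₁₀ d − 5 = 3.2 + 5·4.3874 − 5 = 20.137

m ≈ 20.14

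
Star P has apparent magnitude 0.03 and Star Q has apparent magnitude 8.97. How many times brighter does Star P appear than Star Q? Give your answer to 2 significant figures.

Δm = 0.03 − (8.97) = -8.94
Flux ratio = 10^(−0.4 Δm) = 10^(−0.4 × -8.94) = 10^3.576 = 3767

3800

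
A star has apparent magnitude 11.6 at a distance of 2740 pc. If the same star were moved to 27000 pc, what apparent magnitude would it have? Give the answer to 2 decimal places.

Flux ∝ 1/d², so Δm = 5 log₁₀(d₂/d₁) = 5 log₁₀(27000/2740) = 4.968
m₂ = m₁ + Δm = 11.6 + (4.968) = 16.568

m ≈ 16.57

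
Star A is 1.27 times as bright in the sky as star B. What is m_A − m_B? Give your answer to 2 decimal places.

Pogson: Δm = −2.5 log₁₀(ratio) = −2.5 log₁₀(1.27) = −2.5 × 0.1038 = -0.260
Star A is brighter, so it has the smaller magnitude: the difference is negative.

m_A − m_B ≈ -0.26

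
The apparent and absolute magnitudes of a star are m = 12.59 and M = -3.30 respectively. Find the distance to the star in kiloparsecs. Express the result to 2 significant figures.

μ = m − M = 15.890
m − M = 5 log₁₀ d − 5
log₁₀ d = (m − M)/5 + 1 = 4.1780
d = 10^4.1780 = 15070 pc
= 15.07 kpc

d ≈ 15 kpc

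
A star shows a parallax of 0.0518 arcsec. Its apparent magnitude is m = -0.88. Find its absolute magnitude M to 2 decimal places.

M ≈ -2.31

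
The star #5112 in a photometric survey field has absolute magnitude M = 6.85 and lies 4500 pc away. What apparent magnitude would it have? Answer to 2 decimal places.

m = M + 5 log₁₀ d − 5 = 6.85 + 5·3.6532 − 5 = 20.116

m ≈ 20.12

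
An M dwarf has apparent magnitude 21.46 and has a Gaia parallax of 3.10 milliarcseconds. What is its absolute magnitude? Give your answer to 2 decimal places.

M ≈ 13.92

p = 3.10 mas = 3.10×10^-3″ → d = 1/p = 322.6 pc
5 log₁₀(d/10 pc) = 5 log₁₀(322.6) − 5 = 7.543
M = m − 5 log₁₀(d/10) = 21.46 − 7.543 = 13.917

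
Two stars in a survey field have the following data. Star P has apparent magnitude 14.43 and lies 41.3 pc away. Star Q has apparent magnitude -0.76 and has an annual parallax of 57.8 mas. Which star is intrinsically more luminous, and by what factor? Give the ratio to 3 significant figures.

Star Q is more luminous, by a factor of 209000.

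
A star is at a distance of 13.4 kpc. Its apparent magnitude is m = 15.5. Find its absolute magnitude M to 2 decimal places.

d = 13.4 kpc = 13400 pc
5 log₁₀(d/10 pc) = 5 log₁₀(13400) − 5 = 15.636
M = m − 5 log₁₀(d/10) = 15.5 − 15.636 = -0.136

M ≈ -0.14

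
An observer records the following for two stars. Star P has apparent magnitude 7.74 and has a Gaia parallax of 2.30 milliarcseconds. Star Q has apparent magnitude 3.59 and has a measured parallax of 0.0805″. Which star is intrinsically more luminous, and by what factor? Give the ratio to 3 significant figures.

Star P: p = 2.30 mas = 2.30×10^-3″ → d = 1/p = 434.8 pc
Star P: M = m − 5 log₁₀ d + 5 = 7.74 − 5·2.6383 + 5 = -0.451
Star Q: d = 1/p = 1/0.0805″ = 12.42 pc
Star Q: M = m − 5 log₁₀ d + 5 = 3.59 − 5·1.0942 + 5 = 3.119
ΔM = M_P − M_Q = -0.451 − (3.119) = -3.570; smaller M is more luminous → Star P.
L ratio = 10^(0.4 |ΔM|) = 10^1.428 = 26.80

Star P is more luminous, by a factor of 26.8.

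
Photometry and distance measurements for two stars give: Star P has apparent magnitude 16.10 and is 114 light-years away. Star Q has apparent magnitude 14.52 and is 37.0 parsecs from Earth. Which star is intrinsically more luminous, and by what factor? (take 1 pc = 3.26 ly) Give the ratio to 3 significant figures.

Star P: d = 114 ly / 3.26 = 34.97 pc
Star P: M = m − 5 log₁₀ d + 5 = 16.10 − 5·1.5437 + 5 = 13.382
Star Q: M = m − 5 log₁₀ d + 5 = 14.52 − 5·1.5682 + 5 = 11.679
ΔM = M_P − M_Q = 13.382 − (11.679) = 1.703; smaller M is more luminous → Star Q.
L ratio = 10^(0.4 |ΔM|) = 10^0.681 = 4.798

Star Q is more luminous, by a factor of 4.80.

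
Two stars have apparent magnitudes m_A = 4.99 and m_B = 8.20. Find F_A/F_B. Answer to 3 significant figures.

Magnitude difference = -3.21
Flux ratio = 10^(−0.4 Δm) = 10^(−0.4 × -3.21) = 10^1.284 = 19.23

F_A/F_B ≈ 19.2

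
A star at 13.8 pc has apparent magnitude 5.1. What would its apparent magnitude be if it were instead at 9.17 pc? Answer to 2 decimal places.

m ≈ 4.21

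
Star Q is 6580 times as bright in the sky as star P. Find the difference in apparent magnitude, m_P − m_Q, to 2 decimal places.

Pogson: Δm = −2.5 log₁₀(ratio) = −2.5 log₁₀(6580) = −2.5 × 3.8182 = -9.546
Star Q is brighter so has the smaller magnitude: m_P − m_Q is positive.

m_P − m_Q ≈ 9.55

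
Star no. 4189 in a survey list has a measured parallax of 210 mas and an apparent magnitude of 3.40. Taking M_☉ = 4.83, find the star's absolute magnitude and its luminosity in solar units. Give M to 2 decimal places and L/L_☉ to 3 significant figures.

M ≈ 5.01; L/L_☉ ≈ 0.846

d = 1/p = 1000/210 mas = 4.762 pc
M = m − 5 log₁₀ d + 5 = 3.40 − 5·0.6778 + 5 = 5.011
M − M_☉ = 5.011 − 4.83 = 0.181
L/L_☉ = 10^(−0.4 × 0.181) = 0.8464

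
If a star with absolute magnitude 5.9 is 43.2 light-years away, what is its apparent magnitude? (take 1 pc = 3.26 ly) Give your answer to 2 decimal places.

m ≈ 6.51

d = 43.2 ly / 3.26 = 13.25 pc
m = M + 5 log₁₀ d − 5 = 5.9 + 5·1.1223 − 5 = 6.511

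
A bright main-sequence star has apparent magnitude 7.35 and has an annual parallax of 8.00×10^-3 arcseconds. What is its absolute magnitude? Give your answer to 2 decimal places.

d = 1/p = 1/8.00×10^-3″ = 125.0 pc
5 log₁₀(d/10 pc) = 5 log₁₀(125.0) − 5 = 5.485
M = m − 5 log₁₀(d/10) = 7.35 − 5.485 = 1.865

M ≈ 1.87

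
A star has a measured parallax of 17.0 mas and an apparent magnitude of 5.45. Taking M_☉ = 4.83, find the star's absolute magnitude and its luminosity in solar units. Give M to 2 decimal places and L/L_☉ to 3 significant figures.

M ≈ 1.60; L/L_☉ ≈ 19.5

d = 1/p = 1000/17.0 mas = 58.82 pc
M = m − 5 log₁₀ d + 5 = 5.45 − 5·1.7696 + 5 = 1.602
M − M_☉ = 1.602 − 4.83 = -3.228
L/L_☉ = 10^(−0.4 × -3.228) = 19.55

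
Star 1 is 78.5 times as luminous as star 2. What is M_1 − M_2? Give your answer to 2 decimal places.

M_1 − M_2 ≈ -4.74

Pogson: ΔM = −2.5 log₁₀(ratio) = −2.5 log₁₀(78.5) = −2.5 × 1.8949 = -4.737
Star 1 is brighter, so it has the smaller magnitude: the difference is negative.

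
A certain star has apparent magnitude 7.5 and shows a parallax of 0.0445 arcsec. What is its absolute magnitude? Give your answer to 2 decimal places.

d = 1/p = 1/0.0445″ = 22.47 pc
5 log₁₀(d/10 pc) = 5 log₁₀(22.47) − 5 = 1.758
M = m − 5 log₁₀(d/10) = 7.5 − 1.758 = 5.742

M ≈ 5.74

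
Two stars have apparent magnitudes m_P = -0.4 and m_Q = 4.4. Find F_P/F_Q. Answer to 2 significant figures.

Magnitude difference = -4.8
Flux ratio = 10^(−0.4 Δm) = 10^(−0.4 × -4.8) = 10^1.920 = 83.18

F_P/F_Q ≈ 83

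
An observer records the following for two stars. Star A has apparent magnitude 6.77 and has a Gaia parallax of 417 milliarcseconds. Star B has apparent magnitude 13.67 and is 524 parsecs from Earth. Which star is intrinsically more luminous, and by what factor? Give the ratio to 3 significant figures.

Star A: p = 417 mas = 0.417″ → d = 1/p = 2.398 pc
Star A: M = m − 5 log₁₀ d + 5 = 6.77 − 5·0.3799 + 5 = 9.871
Star B: M = m − 5 log₁₀ d + 5 = 13.67 − 5·2.7193 + 5 = 5.073
ΔM = M_A − M_B = 9.871 − (5.073) = 4.797; smaller M is more luminous → Star B.
L ratio = 10^(0.4 |ΔM|) = 10^1.919 = 82.97

Star B is more luminous, by a factor of 83.0.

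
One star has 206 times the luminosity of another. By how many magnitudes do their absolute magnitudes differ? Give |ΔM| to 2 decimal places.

|ΔM| ≈ 5.78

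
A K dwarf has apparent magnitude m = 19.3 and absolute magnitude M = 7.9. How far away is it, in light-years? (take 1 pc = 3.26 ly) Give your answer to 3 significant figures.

μ = m − M = 11.400
m − M = 5 log₁₀ d − 5
log₁₀ d = (m − M)/5 + 1 = 3.2800
d = 10^3.2800 = 1905 pc
= 6212 ly

d ≈ 6210 ly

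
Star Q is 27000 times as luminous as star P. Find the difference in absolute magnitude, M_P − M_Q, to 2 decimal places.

M_P − M_Q ≈ 11.08

Pogson: ΔM = −2.5 log₁₀(ratio) = −2.5 log₁₀(27000) = −2.5 × 4.4314 = -11.078
Star Q is brighter so has the smaller magnitude: M_P − M_Q is positive.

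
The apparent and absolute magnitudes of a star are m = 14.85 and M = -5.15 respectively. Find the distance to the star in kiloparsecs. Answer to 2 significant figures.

d ≈ 100 kpc

μ = m − M = 20.000
m − M = 5 log₁₀ d − 5
log₁₀ d = (m − M)/5 + 1 = 5.0000
d = 10^5.0000 = 100000 pc
= 100.0 kpc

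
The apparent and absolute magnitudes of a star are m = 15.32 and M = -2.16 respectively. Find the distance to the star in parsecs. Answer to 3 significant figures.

Distance modulus: m − M = 15.32 − (-2.16) = 17.480
m − M = 5 log₁₀ d − 5
log₁₀ d = (m − M)/5 + 1 = 4.4960
d = 10^4.4960 = 31330 pc

d ≈ 31300 pc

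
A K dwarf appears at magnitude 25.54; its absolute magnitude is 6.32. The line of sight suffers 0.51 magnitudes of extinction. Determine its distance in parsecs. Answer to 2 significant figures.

d ≈ 55000 pc

m − M = 5 log₁₀(d/10 pc) + A  ⇒  25.54 − (6.32) − 0.51 = 5 log₁₀(d/10)
18.710 = 5 log₁₀(d/10)
log₁₀ d = (m − M − A)/5 + 1 = 4.7420
d = 10^4.7420 = 55210 pc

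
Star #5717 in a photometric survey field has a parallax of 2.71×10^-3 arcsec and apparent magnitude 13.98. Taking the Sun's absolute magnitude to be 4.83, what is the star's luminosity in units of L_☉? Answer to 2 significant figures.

d = 1/p = 1/2.71×10^-3″ = 369.0 pc
M = m − 5 log₁₀ d + 5 = 13.98 − 5·2.5670 + 5 = 6.145
M − M_☉ = 6.145 − 4.83 = 1.315
L/L_☉ = 10^(−0.4 × 1.315) = 0.2979

L/L_☉ ≈ 0.30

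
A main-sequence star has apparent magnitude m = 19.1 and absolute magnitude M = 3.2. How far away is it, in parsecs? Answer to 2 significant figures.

d ≈ 15000 pc

Distance modulus: m − M = 19.1 − (3.2) = 15.900
m − M = 5 log₁₀ d − 5
log₁₀ d = (m − M)/5 + 1 = 4.1800
d = 10^4.1800 = 15140 pc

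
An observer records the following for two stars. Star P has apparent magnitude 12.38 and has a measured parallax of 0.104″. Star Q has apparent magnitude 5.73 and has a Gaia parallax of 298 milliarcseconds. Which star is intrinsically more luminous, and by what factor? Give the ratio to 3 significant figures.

Star P: d = 1/p = 1/0.104″ = 9.615 pc
Star P: M = m − 5 log₁₀ d + 5 = 12.38 − 5·0.9830 + 5 = 12.465
Star Q: p = 298 mas = 0.298″ → d = 1/p = 3.356 pc
Star Q: M = m − 5 log₁₀ d + 5 = 5.73 − 5·0.5258 + 5 = 8.101
ΔM = M_P − M_Q = 12.465 − (8.101) = 4.364; smaller M is more luminous → Star Q.
L ratio = 10^(0.4 |ΔM|) = 10^1.746 = 55.67

Star Q is more luminous, by a factor of 55.7.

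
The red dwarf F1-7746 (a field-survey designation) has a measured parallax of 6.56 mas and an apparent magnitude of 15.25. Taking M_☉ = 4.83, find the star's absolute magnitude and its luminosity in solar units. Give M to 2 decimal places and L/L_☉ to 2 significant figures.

M ≈ 9.33; L/L_☉ ≈ 0.016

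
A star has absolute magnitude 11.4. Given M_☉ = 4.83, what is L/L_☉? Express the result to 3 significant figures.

L/L_☉ ≈ 2.36×10^-3

M − M_☉ = 11.4 − 4.83 = 6.570
L/L_☉ = 10^(−0.4 (M − M_☉)) = 10^-2.628 = 2.355×10^-3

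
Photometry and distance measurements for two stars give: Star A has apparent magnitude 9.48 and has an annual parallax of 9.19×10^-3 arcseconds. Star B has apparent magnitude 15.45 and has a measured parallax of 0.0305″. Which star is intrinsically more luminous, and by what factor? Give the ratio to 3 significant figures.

Star A is more luminous, by a factor of 2690.

Star A: d = 1/p = 1/9.19×10^-3″ = 108.8 pc
Star A: M = m − 5 log₁₀ d + 5 = 9.48 − 5·2.0367 + 5 = 4.297
Star B: d = 1/p = 1/0.0305″ = 32.79 pc
Star B: M = m − 5 log₁₀ d + 5 = 15.45 − 5·1.5157 + 5 = 12.871
ΔM = M_A − M_B = 4.297 − (12.871) = -8.575; smaller M is more luminous → Star A.
L ratio = 10^(0.4 |ΔM|) = 10^3.430 = 2691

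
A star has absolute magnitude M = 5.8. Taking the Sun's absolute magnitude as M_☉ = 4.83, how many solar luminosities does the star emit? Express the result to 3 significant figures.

M − M_☉ = 5.8 − 4.83 = 0.970
L/L_☉ = 10^(−0.4 (M − M_☉)) = 10^-0.388 = 0.4093

L/L_☉ ≈ 0.409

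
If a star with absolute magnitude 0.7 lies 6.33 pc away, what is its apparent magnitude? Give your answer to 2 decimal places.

m ≈ -0.29

m = M + 5 log₁₀ d − 5 = 0.7 + 5·0.8014 − 5 = -0.293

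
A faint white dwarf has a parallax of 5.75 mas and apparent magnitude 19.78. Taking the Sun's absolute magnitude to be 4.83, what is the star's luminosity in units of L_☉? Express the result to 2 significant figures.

L/L_☉ ≈ 3.2×10^-4

d = 1/p = 1000/5.75 mas = 173.9 pc
M = m − 5 log₁₀ d + 5 = 19.78 − 5·2.2403 + 5 = 13.578
M − M_☉ = 13.578 − 4.83 = 8.748
L/L_☉ = 10^(−0.4 × 8.748) = 3.167×10^-4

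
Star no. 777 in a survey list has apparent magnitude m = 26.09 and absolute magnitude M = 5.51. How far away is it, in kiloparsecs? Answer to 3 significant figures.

d ≈ 131 kpc

Distance modulus: m − M = 26.09 − (5.51) = 20.580
m − M = 5 log₁₀ d − 5
log₁₀ d = (m − M)/5 + 1 = 5.1160
d = 10^5.1160 = 130600 pc
= 130.6 kpc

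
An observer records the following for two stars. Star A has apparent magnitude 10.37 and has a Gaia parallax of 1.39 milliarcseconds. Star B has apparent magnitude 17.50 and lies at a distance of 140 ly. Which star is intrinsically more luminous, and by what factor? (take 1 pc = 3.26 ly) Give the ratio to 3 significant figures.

Star A is more luminous, by a factor of 200000.

Star A: p = 1.39 mas = 1.39×10^-3″ → d = 1/p = 719.4 pc
Star A: M = m − 5 log₁₀ d + 5 = 10.37 − 5·2.8570 + 5 = 1.085
Star B: d = 140 ly / 3.26 = 42.94 pc
Star B: M = m − 5 log₁₀ d + 5 = 17.50 − 5·1.6329 + 5 = 14.335
ΔM = M_A − M_B = 1.085 − (14.335) = -13.250; smaller M is more luminous → Star A.
L ratio = 10^(0.4 |ΔM|) = 10^5.300 = 199600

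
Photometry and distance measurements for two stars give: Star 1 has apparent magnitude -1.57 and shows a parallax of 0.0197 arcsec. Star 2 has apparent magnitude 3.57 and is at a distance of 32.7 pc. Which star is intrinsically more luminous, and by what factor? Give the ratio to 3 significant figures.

Star 1 is more luminous, by a factor of 274.

Star 1: d = 1/p = 1/0.0197″ = 50.76 pc
Star 1: M = m − 5 log₁₀ d + 5 = -1.57 − 5·1.7055 + 5 = -5.098
Star 2: M = m − 5 log₁₀ d + 5 = 3.57 − 5·1.5145 + 5 = 0.997
ΔM = M_1 − M_2 = -5.098 − (0.997) = -6.095; smaller M is more luminous → Star 1.
L ratio = 10^(0.4 |ΔM|) = 10^2.438 = 274.1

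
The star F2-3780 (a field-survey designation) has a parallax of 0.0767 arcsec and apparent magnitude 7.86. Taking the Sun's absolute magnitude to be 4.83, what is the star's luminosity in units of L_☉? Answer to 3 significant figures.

L/L_☉ ≈ 0.104

d = 1/p = 1/0.0767″ = 13.04 pc
M = m − 5 log₁₀ d + 5 = 7.86 − 5·1.1152 + 5 = 7.284
M − M_☉ = 7.284 − 4.83 = 2.454
L/L_☉ = 10^(−0.4 × 2.454) = 0.1043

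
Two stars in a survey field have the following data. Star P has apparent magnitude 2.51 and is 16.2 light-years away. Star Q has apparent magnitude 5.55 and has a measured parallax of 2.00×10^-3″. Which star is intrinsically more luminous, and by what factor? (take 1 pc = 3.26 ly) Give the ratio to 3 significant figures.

Star P: d = 16.2 ly / 3.26 = 4.969 pc
Star P: M = m − 5 log₁₀ d + 5 = 2.51 − 5·0.6963 + 5 = 4.029
Star Q: d = 1/p = 1/2.00×10^-3″ = 500.0 pc
Star Q: M = m − 5 log₁₀ d + 5 = 5.55 − 5·2.6990 + 5 = -2.945
ΔM = M_P − M_Q = 4.029 − (-2.945) = 6.973; smaller M is more luminous → Star Q.
L ratio = 10^(0.4 |ΔM|) = 10^2.789 = 615.7

Star Q is more luminous, by a factor of 616.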